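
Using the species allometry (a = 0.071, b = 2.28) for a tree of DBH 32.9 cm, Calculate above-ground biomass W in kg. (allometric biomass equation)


Formula: W = a * DBH^b  (allometric power law)
DBH^b = 32.9^2.28 = 2878.7679
W = 0.071 * 2878.7679 = 204.4 kg

204.4


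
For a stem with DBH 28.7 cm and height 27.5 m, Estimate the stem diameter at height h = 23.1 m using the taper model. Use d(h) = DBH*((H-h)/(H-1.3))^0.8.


Taper: d(h) = DBH * ((H - h) / (H - 1.3))^0.8
Numerator = H - h = 27.5 - 23.1 = 4.4 m
Denominator = H - 1.3 = 27.5 - 1.3 = 26.2 m
Ratio = 4.4 / 26.2 = 0.16794
d = 28.7 * 0.16794^0.8 = 6.9 cm

6.9


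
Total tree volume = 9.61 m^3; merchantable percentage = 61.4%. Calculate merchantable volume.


Formula: MV = V_total * (merchantable_pct / 100)
Merchantable fraction = 61.4% / 100 = 0.614
MV = 9.61 m^3 * 0.614 = 5.901 m^3

5.901


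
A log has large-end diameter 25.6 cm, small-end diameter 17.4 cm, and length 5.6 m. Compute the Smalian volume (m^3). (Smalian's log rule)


Smalian: V = (A1 + A2)/2 * L,  A = pi*(D/200)^2
A1 = pi*(25.6/200)^2 = 0.051472 m^2
A2 = pi*(17.4/200)^2 = 0.023779 m^2
V = (0.051472+0.023779)/2*5.6 = 0.2107 m^3

0.2107


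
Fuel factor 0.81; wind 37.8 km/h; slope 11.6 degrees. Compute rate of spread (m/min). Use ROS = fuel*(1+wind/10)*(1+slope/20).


Formula: ROS = fuel * (1 + wind/10) * (1 + slope/20)
Wind factor = 1 + 37.8/10 = 4.78
Slope factor = 1 + 11.6/20 = 1.58
ROS = 0.81 * 4.78 * 1.58 = 6.12 m/min

6.12


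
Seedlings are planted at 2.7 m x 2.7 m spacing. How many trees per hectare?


Formula: TPH = 10000 m^2/ha / (spacing_x * spacing_y)
Area per tree = 2.7 m * 2.7 m = 7.29 m^2
TPH = 10000 / 7.29 = 1372 trees/ha

1372


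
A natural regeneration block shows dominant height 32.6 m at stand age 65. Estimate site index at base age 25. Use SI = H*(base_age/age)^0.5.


Formula: SI = H_dom * (base_age / age)^0.5
Age ratio = 25 / 65 = 0.38462
sqrt(age_ratio) = 0.62017
SI = 32.6 * 0.62017 = 20.2 m

20.2


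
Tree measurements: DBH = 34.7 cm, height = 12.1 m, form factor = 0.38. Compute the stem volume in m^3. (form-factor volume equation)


Formula: V = pi * (DBH/200)^2 * H * ff
Radius = DBH/200 = 34.7/200 = 0.1735 m
Radius^2 = 0.1735^2 = 0.03010225 m^2
V = pi * 0.03010225 * 12.1 * 0.38
V = 0.435 m^3

0.435


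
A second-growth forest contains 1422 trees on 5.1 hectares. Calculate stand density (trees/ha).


Formula: Stand Density = N_trees / Area_ha
Density = 1422 trees / 5.1 ha
Density = 279 trees/ha

279


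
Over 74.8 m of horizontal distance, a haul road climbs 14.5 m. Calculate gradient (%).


Formula: Gradient = rise / run * 100
Gradient = 14.5 / 74.8 * 100 = 19.4%

19.4


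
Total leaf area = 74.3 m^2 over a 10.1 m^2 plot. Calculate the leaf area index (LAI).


Formula: LAI = total leaf area / ground area  (dimensionless)
LAI = 74.3 m^2 / 10.1 m^2
LAI = 7.36

7.36


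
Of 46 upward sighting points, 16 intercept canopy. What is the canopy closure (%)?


Formula: Canopy closure = covered points / total points * 100
Closure = 16 / 46 * 100
Closure = 0.3478 * 100 = 34.8%

34.8


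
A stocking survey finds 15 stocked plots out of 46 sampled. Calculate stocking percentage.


Formula: Stocking % = stocked plots / total plots * 100
Stocking = 15 / 46 * 100
Stocking = 0.3261 * 100 = 32.6%

32.6


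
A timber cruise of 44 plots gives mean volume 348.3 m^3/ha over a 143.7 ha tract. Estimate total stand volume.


Formula: Total Volume = Mean Volume per ha * Total Area
Total Volume = 348.3 m^3/ha * 143.7 ha
Total Volume = 50051 m^3

50051


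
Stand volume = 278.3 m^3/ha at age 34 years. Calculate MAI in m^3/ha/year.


Formula: MAI = Total Volume / Stand Age
MAI = 278.3 m^3/ha / 34 years
MAI = 8.19 m^3/ha/year

8.19


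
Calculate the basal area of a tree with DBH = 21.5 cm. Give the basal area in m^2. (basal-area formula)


Formula: BA = pi * (DBH/2)^2 / 10000  (cm^2 to m^2)
Radius = DBH/2 = 21.5/2 = 10.75 cm
BA = pi * 10.75^2 / 10000
   = 363.0503 cm^2 / 10000
   = 0.0363 m^2

0.0363


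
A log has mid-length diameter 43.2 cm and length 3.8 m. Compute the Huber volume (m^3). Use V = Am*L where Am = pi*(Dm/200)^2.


Huber: V = Am * L,  Am = pi*(Dm/200)^2
Am = pi*(43.2/200)^2 = 0.146574 m^2
V = 0.146574*3.8 = 0.557 m^3

0.557


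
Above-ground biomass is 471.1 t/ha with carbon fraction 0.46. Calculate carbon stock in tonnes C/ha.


Formula: Carbon Stock = Biomass * Carbon Fraction
C = 471.1 t/ha * 0.46
C = 216.7 t C/ha

216.7


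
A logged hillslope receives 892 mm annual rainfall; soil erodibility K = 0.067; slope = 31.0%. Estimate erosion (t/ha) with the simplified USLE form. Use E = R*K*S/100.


Formula: E = R * K * S / 100  (simplified USLE)
R * K = 892 * 0.067 = 59.764
E = 59.764 * 31.0 / 100 = 18.53 t/ha

18.53


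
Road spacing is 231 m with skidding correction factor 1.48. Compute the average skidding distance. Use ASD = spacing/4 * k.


Formula: ASD = (spacing / 4) * correction
Uncorrected distance = spacing / 4 = 231 / 4 = 57.75 m
ASD = 57.75 * 1.48 = 85 m

85


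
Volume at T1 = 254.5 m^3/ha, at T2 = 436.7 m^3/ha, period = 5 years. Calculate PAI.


Formula: PAI = (V_T2 - V_T1) / (T2 - T1)
Volume increment = 436.7 - 254.5 = 182.2 m^3/ha
PAI = 182.2 / 5 = 36.44 m^3/ha/year

36.44


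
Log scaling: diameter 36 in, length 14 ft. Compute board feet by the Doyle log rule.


Doyle: BF = (D - 4)^2 * L / 16
Adjusted diameter = 36 - 4 = 32 in
(D-4)^2 = 32^2 = 1024
BF = 1024 * 14 / 16 = 896 BF

896


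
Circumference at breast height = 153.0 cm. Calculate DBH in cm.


Formula: DBH = C / pi
DBH = 153.0 / pi
pi = 3.14159...
DBH = 48.7 cm

48.7


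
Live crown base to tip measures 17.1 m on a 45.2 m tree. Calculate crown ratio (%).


Formula: Crown Ratio = (Crown Length / Total Height) * 100
CR = (17.1 m / 45.2 m) * 100
CR = 0.3783 * 100 = 37.8%

37.8


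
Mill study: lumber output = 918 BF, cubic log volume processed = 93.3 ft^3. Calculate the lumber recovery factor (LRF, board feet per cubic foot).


Formula: LRF = Lumber Output (BF) / Log Input (ft^3)
LRF = 918 BF / 93.3 ft^3
LRF = 9.84 BF/ft^3

9.84


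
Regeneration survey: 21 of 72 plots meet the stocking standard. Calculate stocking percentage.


Formula: Stocking % = stocked plots / total plots * 100
Stocking = 21 / 72 * 100
Stocking = 0.2917 * 100 = 29.2%

29.2


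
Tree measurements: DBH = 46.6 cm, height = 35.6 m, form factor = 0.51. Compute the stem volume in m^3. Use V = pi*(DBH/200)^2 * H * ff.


Formula: V = pi * (DBH/200)^2 * H * ff
Radius = DBH/200 = 46.6/200 = 0.233 m
Radius^2 = 0.233^2 = 0.054289 m^2
V = pi * 0.054289 * 35.6 * 0.51
V = 3.097 m^3

3.097


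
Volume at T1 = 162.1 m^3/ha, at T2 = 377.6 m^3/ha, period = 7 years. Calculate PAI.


Formula: PAI = (V_T2 - V_T1) / (T2 - T1)
Volume increment = 377.6 - 162.1 = 215.5 m^3/ha
PAI = 215.5 / 7 = 30.79 m^3/ha/year

30.79


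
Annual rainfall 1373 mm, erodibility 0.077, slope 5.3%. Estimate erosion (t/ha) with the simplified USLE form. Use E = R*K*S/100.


Formula: E = R * K * S / 100  (simplified USLE)
R * K = 1373 * 0.077 = 105.721
E = 105.721 * 5.3 / 100 = 5.6 t/ha

5.6


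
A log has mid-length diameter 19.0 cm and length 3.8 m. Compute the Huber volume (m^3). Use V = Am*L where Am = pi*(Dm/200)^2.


Huber: V = Am * L,  Am = pi*(Dm/200)^2
Am = pi*(19.0/200)^2 = 0.028353 m^2
V = 0.028353*3.8 = 0.1077 m^3

0.1077


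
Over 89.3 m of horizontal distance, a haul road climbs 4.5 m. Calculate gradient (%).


Formula: Gradient = rise / run * 100
Gradient = 4.5 / 89.3 * 100 = 5.0%

5.0


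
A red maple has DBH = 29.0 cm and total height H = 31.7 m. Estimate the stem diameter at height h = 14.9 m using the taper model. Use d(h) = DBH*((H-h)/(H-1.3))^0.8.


Taper: d(h) = DBH * ((H - h) / (H - 1.3))^0.8
Numerator = H - h = 31.7 - 14.9 = 16.8 m
Denominator = H - 1.3 = 31.7 - 1.3 = 30.4 m
Ratio = 16.8 / 30.4 = 0.55263
d = 29.0 * 0.55263^0.8 = 18.0 cm

18.0


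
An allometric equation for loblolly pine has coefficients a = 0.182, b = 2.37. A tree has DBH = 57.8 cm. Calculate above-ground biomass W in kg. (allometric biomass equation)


Formula: W = a * DBH^b  (allometric power law)
DBH^b = 57.8^2.37 = 14988.8729
W = 0.182 * 14988.8729 = 2728.0 kg

2728.0


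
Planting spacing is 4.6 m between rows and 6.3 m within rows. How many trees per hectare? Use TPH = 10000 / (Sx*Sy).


Formula: TPH = 10000 m^2/ha / (spacing_x * spacing_y)
Area per tree = 4.6 m * 6.3 m = 28.98 m^2
TPH = 10000 / 28.98 = 345 trees/ha

345


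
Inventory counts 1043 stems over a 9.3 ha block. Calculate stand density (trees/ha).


Formula: Stand Density = N_trees / Area_ha
Density = 1043 trees / 9.3 ha
Density = 112 trees/ha

112


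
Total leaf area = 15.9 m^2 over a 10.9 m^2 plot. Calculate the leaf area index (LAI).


Formula: LAI = total leaf area / ground area  (dimensionless)
LAI = 15.9 m^2 / 10.9 m^2
LAI = 1.46

1.46


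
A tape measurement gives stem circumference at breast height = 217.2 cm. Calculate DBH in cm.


Formula: DBH = C / pi
DBH = 217.2 / pi
pi = 3.14159...
DBH = 69.1 cm

69.1


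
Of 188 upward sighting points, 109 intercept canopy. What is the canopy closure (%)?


Formula: Canopy closure = covered points / total points * 100
Closure = 109 / 188 * 100
Closure = 0.5798 * 100 = 58.0%

58.0


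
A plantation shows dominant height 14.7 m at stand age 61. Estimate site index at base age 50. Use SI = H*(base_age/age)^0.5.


Formula: SI = H_dom * (base_age / age)^0.5
Age ratio = 50 / 61 = 0.81967
sqrt(age_ratio) = 0.90536
SI = 14.7 * 0.90536 = 13.3 m

13.3


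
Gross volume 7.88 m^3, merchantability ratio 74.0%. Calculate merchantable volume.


Formula: MV = V_total * (merchantable_pct / 100)
Merchantable fraction = 74.0% / 100 = 0.74
MV = 7.88 m^3 * 0.74 = 5.831 m^3

5.831


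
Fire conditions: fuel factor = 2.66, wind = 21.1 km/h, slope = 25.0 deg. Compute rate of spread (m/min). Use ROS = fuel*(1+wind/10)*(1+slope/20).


Formula: ROS = fuel * (1 + wind/10) * (1 + slope/20)
Wind factor = 1 + 21.1/10 = 3.11
Slope factor = 1 + 25.0/20 = 2.25
ROS = 2.66 * 3.11 * 2.25 = 18.61 m/min

18.61


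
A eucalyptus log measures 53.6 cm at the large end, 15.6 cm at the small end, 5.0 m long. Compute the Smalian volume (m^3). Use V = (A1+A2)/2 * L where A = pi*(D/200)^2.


Smalian: V = (A1 + A2)/2 * L,  A = pi*(D/200)^2
A1 = pi*(53.6/200)^2 = 0.225642 m^2
A2 = pi*(15.6/200)^2 = 0.019113 m^2
V = (0.225642+0.019113)/2*5.0 = 0.6119 m^3

0.6119


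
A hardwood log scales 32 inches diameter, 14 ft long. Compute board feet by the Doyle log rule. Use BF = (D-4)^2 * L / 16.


Doyle: BF = (D - 4)^2 * L / 16
Adjusted diameter = 32 - 4 = 28 in
(D-4)^2 = 28^2 = 784
BF = 784 * 14 / 16 = 686 BF

686


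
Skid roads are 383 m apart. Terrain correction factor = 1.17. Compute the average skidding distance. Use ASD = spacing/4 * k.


Formula: ASD = (spacing / 4) * correction
Uncorrected distance = spacing / 4 = 383 / 4 = 95.75 m
ASD = 95.75 * 1.17 = 112 m

112


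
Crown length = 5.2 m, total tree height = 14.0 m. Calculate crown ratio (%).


Formula: Crown Ratio = (Crown Length / Total Height) * 100
CR = (5.2 m / 14.0 m) * 100
CR = 0.3714 * 100 = 37.1%

37.1


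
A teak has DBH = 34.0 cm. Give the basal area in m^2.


Formula: BA = pi * (DBH/2)^2 / 10000  (cm^2 to m^2)
Radius = DBH/2 = 34.0/2 = 17.0 cm
BA = pi * 17.0^2 / 10000
   = 907.9203 cm^2 / 10000
   = 0.0908 m^2

0.0908


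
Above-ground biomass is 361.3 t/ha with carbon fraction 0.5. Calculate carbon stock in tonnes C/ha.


Formula: Carbon Stock = Biomass * Carbon Fraction
C = 361.3 t/ha * 0.5
C = 180.7 t C/ha

180.7


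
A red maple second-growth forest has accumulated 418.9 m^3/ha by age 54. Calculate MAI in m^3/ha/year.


Formula: MAI = Total Volume / Stand Age
MAI = 418.9 m^3/ha / 54 years
MAI = 7.76 m^3/ha/year

7.76


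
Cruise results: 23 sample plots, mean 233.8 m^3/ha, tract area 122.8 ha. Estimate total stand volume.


Formula: Total Volume = Mean Volume per ha * Total Area
Total Volume = 233.8 m^3/ha * 122.8 ha
Total Volume = 28711 m^3

28711


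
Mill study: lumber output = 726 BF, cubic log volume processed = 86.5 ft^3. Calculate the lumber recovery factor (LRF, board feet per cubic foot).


Formula: LRF = Lumber Output (BF) / Log Input (ft^3)
LRF = 726 BF / 86.5 ft^3
LRF = 8.39 BF/ft^3

8.39


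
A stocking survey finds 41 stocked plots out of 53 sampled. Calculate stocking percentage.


Formula: Stocking % = stocked plots / total plots * 100
Stocking = 41 / 53 * 100
Stocking = 0.7736 * 100 = 77.4%

77.4


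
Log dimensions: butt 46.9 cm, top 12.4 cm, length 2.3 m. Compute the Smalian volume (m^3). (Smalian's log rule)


Smalian: V = (A1 + A2)/2 * L,  A = pi*(D/200)^2
A1 = pi*(46.9/200)^2 = 0.172757 m^2
A2 = pi*(12.4/200)^2 = 0.012076 m^2
V = (0.172757+0.012076)/2*2.3 = 0.2126 m^3

0.2126


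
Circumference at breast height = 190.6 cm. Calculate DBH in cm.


Formula: DBH = C / pi
DBH = 190.6 / pi
pi = 3.14159...
DBH = 60.7 cm

60.7


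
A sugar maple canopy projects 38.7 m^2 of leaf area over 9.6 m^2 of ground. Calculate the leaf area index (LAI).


Formula: LAI = total leaf area / ground area  (dimensionless)
LAI = 38.7 m^2 / 9.6 m^2
LAI = 4.03

4.03


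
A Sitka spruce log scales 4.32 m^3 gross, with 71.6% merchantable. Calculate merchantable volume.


Formula: MV = V_total * (merchantable_pct / 100)
Merchantable fraction = 71.6% / 100 = 0.716
MV = 4.32 m^3 * 0.716 = 3.093 m^3

3.093


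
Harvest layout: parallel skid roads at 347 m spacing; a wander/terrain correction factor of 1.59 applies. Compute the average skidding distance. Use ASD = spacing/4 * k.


Formula: ASD = (spacing / 4) * correction
Uncorrected distance = spacing / 4 = 347 / 4 = 86.75 m
ASD = 86.75 * 1.59 = 138 m

138


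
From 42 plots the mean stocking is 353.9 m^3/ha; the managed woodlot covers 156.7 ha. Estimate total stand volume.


Formula: Total Volume = Mean Volume per ha * Total Area
Total Volume = 353.9 m^3/ha * 156.7 ha
Total Volume = 55456 m^3

55456


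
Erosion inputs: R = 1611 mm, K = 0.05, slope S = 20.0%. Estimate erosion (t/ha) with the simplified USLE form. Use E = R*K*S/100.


Formula: E = R * K * S / 100  (simplified USLE)
R * K = 1611 * 0.05 = 80.55
E = 80.55 * 20.0 / 100 = 16.11 t/ha

16.11


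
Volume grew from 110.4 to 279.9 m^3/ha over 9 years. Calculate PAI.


Formula: PAI = (V_T2 - V_T1) / (T2 - T1)
Volume increment = 279.9 - 110.4 = 169.5 m^3/ha
PAI = 169.5 / 9 = 18.83 m^3/ha/year

18.83


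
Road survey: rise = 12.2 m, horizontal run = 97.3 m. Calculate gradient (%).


Formula: Gradient = rise / run * 100
Gradient = 12.2 / 97.3 * 100 = 12.5%

12.5


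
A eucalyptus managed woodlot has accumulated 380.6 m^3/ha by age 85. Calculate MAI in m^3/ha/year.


Formula: MAI = Total Volume / Stand Age
MAI = 380.6 m^3/ha / 85 years
MAI = 4.48 m^3/ha/year

4.48


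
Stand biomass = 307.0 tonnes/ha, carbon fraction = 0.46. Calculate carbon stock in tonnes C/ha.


Formula: Carbon Stock = Biomass * Carbon Fraction
C = 307.0 t/ha * 0.46
C = 141.2 t C/ha

141.2


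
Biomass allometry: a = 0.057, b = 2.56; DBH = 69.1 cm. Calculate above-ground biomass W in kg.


Formula: W = a * DBH^b  (allometric power law)
DBH^b = 69.1^2.56 = 51175.7011
W = 0.057 * 51175.7011 = 2917.0 kg

2917.0


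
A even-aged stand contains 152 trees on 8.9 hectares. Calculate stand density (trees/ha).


Formula: Stand Density = N_trees / Area_ha
Density = 152 trees / 8.9 ha
Density = 17 trees/ha

17


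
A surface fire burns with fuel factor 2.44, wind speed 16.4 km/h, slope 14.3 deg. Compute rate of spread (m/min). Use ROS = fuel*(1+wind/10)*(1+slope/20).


Formula: ROS = fuel * (1 + wind/10) * (1 + slope/20)
Wind factor = 1 + 16.4/10 = 2.64
Slope factor = 1 + 14.3/20 = 1.715
ROS = 2.44 * 2.64 * 1.715 = 11.05 m/min

11.05


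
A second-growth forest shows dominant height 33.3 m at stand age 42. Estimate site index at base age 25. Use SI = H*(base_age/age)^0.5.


Formula: SI = H_dom * (base_age / age)^0.5
Age ratio = 25 / 42 = 0.59524
sqrt(age_ratio) = 0.77152
SI = 33.3 * 0.77152 = 25.7 m

25.7


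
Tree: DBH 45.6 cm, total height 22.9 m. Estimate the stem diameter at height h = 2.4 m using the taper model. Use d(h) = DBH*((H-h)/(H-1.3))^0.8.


Taper: d(h) = DBH * ((H - h) / (H - 1.3))^0.8
Numerator = H - h = 22.9 - 2.4 = 20.5 m
Denominator = H - 1.3 = 22.9 - 1.3 = 21.6 m
Ratio = 20.5 / 21.6 = 0.94907
d = 45.6 * 0.94907^0.8 = 43.7 cm

43.7


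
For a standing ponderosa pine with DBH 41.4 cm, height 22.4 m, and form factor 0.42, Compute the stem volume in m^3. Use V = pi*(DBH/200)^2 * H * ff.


Formula: V = pi * (DBH/200)^2 * H * ff
Radius = DBH/200 = 41.4/200 = 0.207 m
Radius^2 = 0.207^2 = 0.042849 m^2
V = pi * 0.042849 * 22.4 * 0.42
V = 1.266 m^3

1.266


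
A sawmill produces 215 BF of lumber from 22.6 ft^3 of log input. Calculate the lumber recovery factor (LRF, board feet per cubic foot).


Formula: LRF = Lumber Output (BF) / Log Input (ft^3)
LRF = 215 BF / 22.6 ft^3
LRF = 9.51 BF/ft^3

9.51


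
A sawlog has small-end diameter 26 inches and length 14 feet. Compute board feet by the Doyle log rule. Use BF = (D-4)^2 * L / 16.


Doyle: BF = (D - 4)^2 * L / 16
Adjusted diameter = 26 - 4 = 22 in
(D-4)^2 = 22^2 = 484
BF = 484 * 14 / 16 = 424 BF

424


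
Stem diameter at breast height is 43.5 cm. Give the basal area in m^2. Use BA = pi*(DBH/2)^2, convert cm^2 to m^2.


Formula: BA = pi * (DBH/2)^2 / 10000  (cm^2 to m^2)
Radius = DBH/2 = 43.5/2 = 21.75 cm
BA = pi * 21.75^2 / 10000
   = 1486.1697 cm^2 / 10000
   = 0.1486 m^2

0.1486


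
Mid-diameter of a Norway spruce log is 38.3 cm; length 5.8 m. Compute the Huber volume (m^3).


Huber: V = Am * L,  Am = pi*(Dm/200)^2
Am = pi*(38.3/200)^2 = 0.115209 m^2
V = 0.115209*5.8 = 0.6682 m^3

0.6682


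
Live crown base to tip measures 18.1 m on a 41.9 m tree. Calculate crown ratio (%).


Formula: Crown Ratio = (Crown Length / Total Height) * 100
CR = (18.1 m / 41.9 m) * 100
CR = 0.432 * 100 = 43.2%

43.2


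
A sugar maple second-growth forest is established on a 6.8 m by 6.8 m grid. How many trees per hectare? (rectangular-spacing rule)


Formula: TPH = 10000 m^2/ha / (spacing_x * spacing_y)
Area per tree = 6.8 m * 6.8 m = 46.24 m^2
TPH = 10000 / 46.24 = 216 trees/ha

216


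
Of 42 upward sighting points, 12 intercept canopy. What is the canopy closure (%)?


Formula: Canopy closure = covered points / total points * 100
Closure = 12 / 42 * 100
Closure = 0.2857 * 100 = 28.6%

28.6


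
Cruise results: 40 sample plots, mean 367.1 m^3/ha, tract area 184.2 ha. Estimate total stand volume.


Formula: Total Volume = Mean Volume per ha * Total Area
Total Volume = 367.1 m^3/ha * 184.2 ha
Total Volume = 67620 m^3

67620


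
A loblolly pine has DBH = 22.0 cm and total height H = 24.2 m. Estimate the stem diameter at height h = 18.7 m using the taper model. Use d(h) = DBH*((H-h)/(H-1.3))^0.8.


Taper: d(h) = DBH * ((H - h) / (H - 1.3))^0.8
Numerator = H - h = 24.2 - 18.7 = 5.5 m
Denominator = H - 1.3 = 24.2 - 1.3 = 22.9 m
Ratio = 5.5 / 22.9 = 0.24017
d = 22.0 * 0.24017^0.8 = 7.0 cm

7.0


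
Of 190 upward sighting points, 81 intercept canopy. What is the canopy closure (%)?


Formula: Canopy closure = covered points / total points * 100
Closure = 81 / 190 * 100
Closure = 0.4263 * 100 = 42.6%

42.6


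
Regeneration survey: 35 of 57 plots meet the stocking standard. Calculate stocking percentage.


Formula: Stocking % = stocked plots / total plots * 100
Stocking = 35 / 57 * 100
Stocking = 0.614 * 100 = 61.4%

61.4


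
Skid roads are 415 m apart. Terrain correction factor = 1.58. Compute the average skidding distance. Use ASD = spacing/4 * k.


Formula: ASD = (spacing / 4) * correction
Uncorrected distance = spacing / 4 = 415 / 4 = 103.75 m
ASD = 103.75 * 1.58 = 164 m

164


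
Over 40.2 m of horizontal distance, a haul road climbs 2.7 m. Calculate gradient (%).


Formula: Gradient = rise / run * 100
Gradient = 2.7 / 40.2 * 100 = 6.7%

6.7


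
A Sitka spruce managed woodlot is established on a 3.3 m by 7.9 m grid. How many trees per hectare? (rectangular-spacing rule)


Formula: TPH = 10000 m^2/ha / (spacing_x * spacing_y)
Area per tree = 3.3 m * 7.9 m = 26.07 m^2
TPH = 10000 / 26.07 = 384 trees/ha

384


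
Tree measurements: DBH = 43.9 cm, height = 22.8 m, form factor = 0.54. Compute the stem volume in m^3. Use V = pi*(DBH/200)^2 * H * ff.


Formula: V = pi * (DBH/200)^2 * H * ff
Radius = DBH/200 = 43.9/200 = 0.2195 m
Radius^2 = 0.2195^2 = 0.04818025 m^2
V = pi * 0.04818025 * 22.8 * 0.54
V = 1.864 m^3

1.864


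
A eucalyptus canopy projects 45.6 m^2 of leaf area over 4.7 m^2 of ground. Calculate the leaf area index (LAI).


Formula: LAI = total leaf area / ground area  (dimensionless)
LAI = 45.6 m^2 / 4.7 m^2
LAI = 9.7

9.7


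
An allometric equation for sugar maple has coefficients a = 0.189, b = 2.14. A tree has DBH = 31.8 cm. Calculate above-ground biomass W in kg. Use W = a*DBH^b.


Formula: W = a * DBH^b  (allometric power law)
DBH^b = 31.8^2.14 = 1641.3229
W = 0.189 * 1641.3229 = 310.2 kg

310.2


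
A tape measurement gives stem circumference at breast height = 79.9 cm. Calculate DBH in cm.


Formula: DBH = C / pi
DBH = 79.9 / pi
pi = 3.14159...
DBH = 25.4 cm

25.4


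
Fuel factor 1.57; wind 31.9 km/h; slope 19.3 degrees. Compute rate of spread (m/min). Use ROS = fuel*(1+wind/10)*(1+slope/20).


Formula: ROS = fuel * (1 + wind/10) * (1 + slope/20)
Wind factor = 1 + 31.9/10 = 4.19
Slope factor = 1 + 19.3/20 = 1.965
ROS = 1.57 * 4.19 * 1.965 = 12.93 m/min

12.93


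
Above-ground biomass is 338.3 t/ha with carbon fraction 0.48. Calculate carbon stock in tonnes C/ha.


Formula: Carbon Stock = Biomass * Carbon Fraction
C = 338.3 t/ha * 0.48
C = 162.4 t C/ha

162.4


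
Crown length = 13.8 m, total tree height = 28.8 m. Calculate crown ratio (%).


Formula: Crown Ratio = (Crown Length / Total Height) * 100
CR = (13.8 m / 28.8 m) * 100
CR = 0.4792 * 100 = 47.9%

47.9


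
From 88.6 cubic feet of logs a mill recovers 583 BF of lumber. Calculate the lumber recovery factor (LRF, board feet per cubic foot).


Formula: LRF = Lumber Output (BF) / Log Input (ft^3)
LRF = 583 BF / 88.6 ft^3
LRF = 6.58 BF/ft^3

6.58


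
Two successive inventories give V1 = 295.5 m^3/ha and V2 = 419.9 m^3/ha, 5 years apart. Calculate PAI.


Formula: PAI = (V_T2 - V_T1) / (T2 - T1)
Volume increment = 419.9 - 295.5 = 124.4 m^3/ha
PAI = 124.4 / 5 = 24.88 m^3/ha/year

24.88


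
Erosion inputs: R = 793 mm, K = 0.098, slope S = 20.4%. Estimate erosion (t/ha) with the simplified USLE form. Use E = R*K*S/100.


Formula: E = R * K * S / 100  (simplified USLE)
R * K = 793 * 0.098 = 77.714
E = 77.714 * 20.4 / 100 = 15.85 t/ha

15.85


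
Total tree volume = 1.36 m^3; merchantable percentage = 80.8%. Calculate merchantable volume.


Formula: MV = V_total * (merchantable_pct / 100)
Merchantable fraction = 80.8% / 100 = 0.808
MV = 1.36 m^3 * 0.808 = 1.099 m^3

1.099


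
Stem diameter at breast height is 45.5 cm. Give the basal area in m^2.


Formula: BA = pi * (DBH/2)^2 / 10000  (cm^2 to m^2)
Radius = DBH/2 = 45.5/2 = 22.75 cm
BA = pi * 22.75^2 / 10000
   = 1625.9705 cm^2 / 10000
   = 0.1626 m^2

0.1626


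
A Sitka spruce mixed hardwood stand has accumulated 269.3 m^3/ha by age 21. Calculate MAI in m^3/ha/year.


Formula: MAI = Total Volume / Stand Age
MAI = 269.3 m^3/ha / 21 years
MAI = 12.82 m^3/ha/year

12.82


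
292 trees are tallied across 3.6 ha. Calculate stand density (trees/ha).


Formula: Stand Density = N_trees / Area_ha
Density = 292 trees / 3.6 ha
Density = 81 trees/ha

81


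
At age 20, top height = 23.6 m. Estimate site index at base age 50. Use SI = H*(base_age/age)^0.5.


Formula: SI = H_dom * (base_age / age)^0.5
Age ratio = 50 / 20 = 2.5
sqrt(age_ratio) = 1.58114
SI = 23.6 * 1.58114 = 37.3 m

37.3


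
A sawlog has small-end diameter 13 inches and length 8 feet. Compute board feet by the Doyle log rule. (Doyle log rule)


Doyle: BF = (D - 4)^2 * L / 16
Adjusted diameter = 13 - 4 = 9 in
(D-4)^2 = 9^2 = 81
BF = 81 * 8 / 16 = 41 BF

41


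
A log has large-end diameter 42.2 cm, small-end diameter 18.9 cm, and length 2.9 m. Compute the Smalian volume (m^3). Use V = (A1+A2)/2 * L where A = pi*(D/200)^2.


Smalian: V = (A1 + A2)/2 * L,  A = pi*(D/200)^2
A1 = pi*(42.2/200)^2 = 0.139867 m^2
A2 = pi*(18.9/200)^2 = 0.028055 m^2
V = (0.139867+0.028055)/2*2.9 = 0.2435 m^3

0.2435


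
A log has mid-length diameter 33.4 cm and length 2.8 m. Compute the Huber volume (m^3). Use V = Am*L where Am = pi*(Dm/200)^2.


Huber: V = Am * L,  Am = pi*(Dm/200)^2
Am = pi*(33.4/200)^2 = 0.087616 m^2
V = 0.087616*2.8 = 0.2453 m^3

0.2453


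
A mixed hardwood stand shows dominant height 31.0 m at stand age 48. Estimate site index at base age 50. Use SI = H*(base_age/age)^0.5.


Formula: SI = H_dom * (base_age / age)^0.5
Age ratio = 50 / 48 = 1.04167
sqrt(age_ratio) = 1.02062
SI = 31.0 * 1.02062 = 31.6 m

31.6


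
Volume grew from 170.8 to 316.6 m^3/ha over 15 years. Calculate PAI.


Formula: PAI = (V_T2 - V_T1) / (T2 - T1)
Volume increment = 316.6 - 170.8 = 145.8 m^3/ha
PAI = 145.8 / 15 = 9.72 m^3/ha/year

9.72


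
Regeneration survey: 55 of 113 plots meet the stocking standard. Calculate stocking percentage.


Formula: Stocking % = stocked plots / total plots * 100
Stocking = 55 / 113 * 100
Stocking = 0.4867 * 100 = 48.7%

48.7


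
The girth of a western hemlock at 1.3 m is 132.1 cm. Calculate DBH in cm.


Formula: DBH = C / pi
DBH = 132.1 / pi
pi = 3.14159...
DBH = 42.0 cm

42.0


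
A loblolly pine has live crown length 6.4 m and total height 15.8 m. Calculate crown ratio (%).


Formula: Crown Ratio = (Crown Length / Total Height) * 100
CR = (6.4 m / 15.8 m) * 100
CR = 0.4051 * 100 = 40.5%

40.5


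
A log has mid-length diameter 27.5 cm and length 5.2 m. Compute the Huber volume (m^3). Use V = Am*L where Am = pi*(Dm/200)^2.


Huber: V = Am * L,  Am = pi*(Dm/200)^2
Am = pi*(27.5/200)^2 = 0.059396 m^2
V = 0.059396*5.2 = 0.3089 m^3

0.3089


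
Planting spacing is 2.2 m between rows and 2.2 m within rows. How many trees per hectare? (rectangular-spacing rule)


Formula: TPH = 10000 m^2/ha / (spacing_x * spacing_y)
Area per tree = 2.2 m * 2.2 m = 4.84 m^2
TPH = 10000 / 4.84 = 2066 trees/ha

2066


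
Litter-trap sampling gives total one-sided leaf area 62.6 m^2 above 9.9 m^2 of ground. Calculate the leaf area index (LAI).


Formula: LAI = total leaf area / ground area  (dimensionless)
LAI = 62.6 m^2 / 9.9 m^2
LAI = 6.32

6.32


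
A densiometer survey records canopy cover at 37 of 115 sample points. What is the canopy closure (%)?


Formula: Canopy closure = covered points / total points * 100
Closure = 37 / 115 * 100
Closure = 0.3217 * 100 = 32.2%

32.2


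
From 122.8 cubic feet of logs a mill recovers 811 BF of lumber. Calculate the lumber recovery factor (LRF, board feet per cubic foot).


Formula: LRF = Lumber Output (BF) / Log Input (ft^3)
LRF = 811 BF / 122.8 ft^3
LRF = 6.6 BF/ft^3

6.6


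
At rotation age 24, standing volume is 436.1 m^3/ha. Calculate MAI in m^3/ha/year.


Formula: MAI = Total Volume / Stand Age
MAI = 436.1 m^3/ha / 24 years
MAI = 18.17 m^3/ha/year

18.17


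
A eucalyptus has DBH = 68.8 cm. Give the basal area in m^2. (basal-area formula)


Formula: BA = pi * (DBH/2)^2 / 10000  (cm^2 to m^2)
Radius = DBH/2 = 68.8/2 = 34.4 cm
BA = pi * 34.4^2 / 10000
   = 3717.6351 cm^2 / 10000
   = 0.3718 m^2

0.3718


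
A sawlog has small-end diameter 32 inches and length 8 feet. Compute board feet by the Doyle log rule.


Doyle: BF = (D - 4)^2 * L / 16
Adjusted diameter = 32 - 4 = 28 in
(D-4)^2 = 28^2 = 784
BF = 784 * 8 / 16 = 392 BF

392


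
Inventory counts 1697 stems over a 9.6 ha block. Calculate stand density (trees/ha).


Formula: Stand Density = N_trees / Area_ha
Density = 1697 trees / 9.6 ha
Density = 177 trees/ha

177


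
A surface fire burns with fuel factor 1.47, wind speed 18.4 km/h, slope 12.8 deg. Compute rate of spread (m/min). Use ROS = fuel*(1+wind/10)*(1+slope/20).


Formula: ROS = fuel * (1 + wind/10) * (1 + slope/20)
Wind factor = 1 + 18.4/10 = 2.84
Slope factor = 1 + 12.8/20 = 1.64
ROS = 1.47 * 2.84 * 1.64 = 6.85 m/min

6.85


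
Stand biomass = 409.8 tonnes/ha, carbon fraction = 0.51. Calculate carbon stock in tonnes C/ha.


Formula: Carbon Stock = Biomass * Carbon Fraction
C = 409.8 t/ha * 0.51
C = 209.0 t C/ha

209.0


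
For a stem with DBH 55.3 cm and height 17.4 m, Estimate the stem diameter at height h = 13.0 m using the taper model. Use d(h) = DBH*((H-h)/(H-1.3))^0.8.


Taper: d(h) = DBH * ((H - h) / (H - 1.3))^0.8
Numerator = H - h = 17.4 - 13.0 = 4.4 m
Denominator = H - 1.3 = 17.4 - 1.3 = 16.1 m
Ratio = 4.4 / 16.1 = 0.27329
d = 55.3 * 0.27329^0.8 = 19.6 cm

19.6


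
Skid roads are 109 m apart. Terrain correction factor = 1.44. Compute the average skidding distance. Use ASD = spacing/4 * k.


Formula: ASD = (spacing / 4) * correction
Uncorrected distance = spacing / 4 = 109 / 4 = 27.25 m
ASD = 27.25 * 1.44 = 39 m

39


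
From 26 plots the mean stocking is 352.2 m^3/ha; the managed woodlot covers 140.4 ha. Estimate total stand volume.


Formula: Total Volume = Mean Volume per ha * Total Area
Total Volume = 352.2 m^3/ha * 140.4 ha
Total Volume = 49449 m^3

49449


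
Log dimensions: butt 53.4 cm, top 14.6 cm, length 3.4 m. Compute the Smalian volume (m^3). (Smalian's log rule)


Smalian: V = (A1 + A2)/2 * L,  A = pi*(D/200)^2
A1 = pi*(53.4/200)^2 = 0.223961 m^2
A2 = pi*(14.6/200)^2 = 0.016742 m^2
V = (0.223961+0.016742)/2*3.4 = 0.4092 m^3

0.4092


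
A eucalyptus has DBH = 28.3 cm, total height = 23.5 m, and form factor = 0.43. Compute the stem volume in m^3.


Formula: V = pi * (DBH/200)^2 * H * ff
Radius = DBH/200 = 28.3/200 = 0.1415 m
Radius^2 = 0.1415^2 = 0.02002225 m^2
V = pi * 0.02002225 * 23.5 * 0.43
V = 0.636 m^3

0.636


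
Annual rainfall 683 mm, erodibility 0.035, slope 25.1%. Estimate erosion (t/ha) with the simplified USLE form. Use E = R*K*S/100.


Formula: E = R * K * S / 100  (simplified USLE)
R * K = 683 * 0.035 = 23.905
E = 23.905 * 25.1 / 100 = 6.0 t/ha

6.0


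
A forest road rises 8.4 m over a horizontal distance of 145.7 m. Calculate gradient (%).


Formula: Gradient = rise / run * 100
Gradient = 8.4 / 145.7 * 100 = 5.8%

5.8


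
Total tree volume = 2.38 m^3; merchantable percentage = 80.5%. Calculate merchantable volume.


Formula: MV = V_total * (merchantable_pct / 100)
Merchantable fraction = 80.5% / 100 = 0.805
MV = 2.38 m^3 * 0.805 = 1.916 m^3

1.916


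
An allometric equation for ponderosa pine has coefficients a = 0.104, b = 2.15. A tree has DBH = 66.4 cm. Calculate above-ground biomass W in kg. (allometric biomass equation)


Formula: W = a * DBH^b  (allometric power law)
DBH^b = 66.4^2.15 = 8272.9685
W = 0.104 * 8272.9685 = 860.4 kg

860.4


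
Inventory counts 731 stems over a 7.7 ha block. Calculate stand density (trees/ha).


Formula: Stand Density = N_trees / Area_ha
Density = 731 trees / 7.7 ha
Density = 95 trees/ha

95


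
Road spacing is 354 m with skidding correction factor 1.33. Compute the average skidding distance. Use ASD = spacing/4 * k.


Formula: ASD = (spacing / 4) * correction
Uncorrected distance = spacing / 4 = 354 / 4 = 88.5 m
ASD = 88.5 * 1.33 = 118 m

118


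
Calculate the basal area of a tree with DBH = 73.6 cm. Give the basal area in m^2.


Formula: BA = pi * (DBH/2)^2 / 10000  (cm^2 to m^2)
Radius = DBH/2 = 73.6/2 = 36.8 cm
BA = pi * 36.8^2 / 10000
   = 4254.4704 cm^2 / 10000
   = 0.4254 m^2

0.4254


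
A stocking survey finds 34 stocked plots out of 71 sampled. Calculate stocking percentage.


Formula: Stocking % = stocked plots / total plots * 100
Stocking = 34 / 71 * 100
Stocking = 0.4789 * 100 = 47.9%

47.9


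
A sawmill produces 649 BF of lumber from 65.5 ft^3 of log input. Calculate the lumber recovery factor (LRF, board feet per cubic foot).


Formula: LRF = Lumber Output (BF) / Log Input (ft^3)
LRF = 649 BF / 65.5 ft^3
LRF = 9.91 BF/ft^3

9.91


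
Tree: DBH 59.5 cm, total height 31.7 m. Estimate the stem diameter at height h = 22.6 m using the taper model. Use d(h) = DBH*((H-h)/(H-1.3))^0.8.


Taper: d(h) = DBH * ((H - h) / (H - 1.3))^0.8
Numerator = H - h = 31.7 - 22.6 = 9.1 m
Denominator = H - 1.3 = 31.7 - 1.3 = 30.4 m
Ratio = 9.1 / 30.4 = 0.29934
d = 59.5 * 0.29934^0.8 = 22.7 cm

22.7


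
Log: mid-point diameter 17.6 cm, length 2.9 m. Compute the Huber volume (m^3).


Huber: V = Am * L,  Am = pi*(Dm/200)^2
Am = pi*(17.6/200)^2 = 0.024328 m^2
V = 0.024328*2.9 = 0.0706 m^3

0.0706


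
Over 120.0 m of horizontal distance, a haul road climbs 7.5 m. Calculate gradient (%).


Formula: Gradient = rise / run * 100
Gradient = 7.5 / 120.0 * 100 = 6.3%

6.3


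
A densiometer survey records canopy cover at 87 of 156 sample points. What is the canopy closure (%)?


Formula: Canopy closure = covered points / total points * 100
Closure = 87 / 156 * 100
Closure = 0.5577 * 100 = 55.8%

55.8


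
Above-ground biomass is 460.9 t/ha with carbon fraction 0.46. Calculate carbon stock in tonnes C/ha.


Formula: Carbon Stock = Biomass * Carbon Fraction
C = 460.9 t/ha * 0.46
C = 212.0 t C/ha

212.0


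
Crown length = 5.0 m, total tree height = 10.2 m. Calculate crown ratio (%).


Formula: Crown Ratio = (Crown Length / Total Height) * 100
CR = (5.0 m / 10.2 m) * 100
CR = 0.4902 * 100 = 49.0%

49.0


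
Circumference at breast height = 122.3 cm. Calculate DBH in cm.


Formula: DBH = C / pi
DBH = 122.3 / pi
pi = 3.14159...
DBH = 38.9 cm

38.9


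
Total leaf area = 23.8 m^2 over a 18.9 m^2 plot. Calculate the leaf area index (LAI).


Formula: LAI = total leaf area / ground area  (dimensionless)
LAI = 23.8 m^2 / 18.9 m^2
LAI = 1.26

1.26


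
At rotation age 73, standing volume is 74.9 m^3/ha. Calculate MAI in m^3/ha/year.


Formula: MAI = Total Volume / Stand Age
MAI = 74.9 m^3/ha / 73 years
MAI = 1.03 m^3/ha/year

1.03


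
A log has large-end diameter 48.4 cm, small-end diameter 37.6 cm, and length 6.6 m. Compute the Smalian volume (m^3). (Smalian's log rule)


Smalian: V = (A1 + A2)/2 * L,  A = pi*(D/200)^2
A1 = pi*(48.4/200)^2 = 0.183984 m^2
A2 = pi*(37.6/200)^2 = 0.111036 m^2
V = (0.183984+0.111036)/2*6.6 = 0.9736 m^3

0.9736


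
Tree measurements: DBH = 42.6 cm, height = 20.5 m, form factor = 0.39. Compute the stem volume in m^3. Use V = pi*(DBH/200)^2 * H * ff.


Formula: V = pi * (DBH/200)^2 * H * ff
Radius = DBH/200 = 42.6/200 = 0.213 m
Radius^2 = 0.213^2 = 0.045369 m^2
V = pi * 0.045369 * 20.5 * 0.39
V = 1.14 m^3

1.14


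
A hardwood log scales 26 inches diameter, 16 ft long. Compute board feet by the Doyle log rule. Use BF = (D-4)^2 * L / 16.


Doyle: BF = (D - 4)^2 * L / 16
Adjusted diameter = 26 - 4 = 22 in
(D-4)^2 = 22^2 = 484
BF = 484 * 16 / 16 = 484 BF

484


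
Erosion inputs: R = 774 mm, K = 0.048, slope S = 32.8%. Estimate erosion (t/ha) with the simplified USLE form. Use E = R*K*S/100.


Formula: E = R * K * S / 100  (simplified USLE)
R * K = 774 * 0.048 = 37.152
E = 37.152 * 32.8 / 100 = 12.19 t/ha

12.19


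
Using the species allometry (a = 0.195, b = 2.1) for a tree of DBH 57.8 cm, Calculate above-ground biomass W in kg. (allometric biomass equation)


Formula: W = a * DBH^b  (allometric power law)
DBH^b = 57.8^2.1 = 5012.4316
W = 0.195 * 5012.4316 = 977.4 kg

977.4


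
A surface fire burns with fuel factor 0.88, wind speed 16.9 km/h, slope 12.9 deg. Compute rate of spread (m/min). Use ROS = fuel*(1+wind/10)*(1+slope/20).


Formula: ROS = fuel * (1 + wind/10) * (1 + slope/20)
Wind factor = 1 + 16.9/10 = 2.69
Slope factor = 1 + 12.9/20 = 1.645
ROS = 0.88 * 2.69 * 1.645 = 3.89 m/min

3.89


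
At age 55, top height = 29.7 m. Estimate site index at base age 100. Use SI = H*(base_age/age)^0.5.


Formula: SI = H_dom * (base_age / age)^0.5
Age ratio = 100 / 55 = 1.81818
sqrt(age_ratio) = 1.3484
SI = 29.7 * 1.3484 = 40.0 m

40.0


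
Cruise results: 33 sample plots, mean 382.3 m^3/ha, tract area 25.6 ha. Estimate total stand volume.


Formula: Total Volume = Mean Volume per ha * Total Area
Total Volume = 382.3 m^3/ha * 25.6 ha
Total Volume = 9787 m^3

9787


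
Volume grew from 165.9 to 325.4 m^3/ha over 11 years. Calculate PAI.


Formula: PAI = (V_T2 - V_T1) / (T2 - T1)
Volume increment = 325.4 - 165.9 = 159.5 m^3/ha
PAI = 159.5 / 11 = 14.5 m^3/ha/year

14.5


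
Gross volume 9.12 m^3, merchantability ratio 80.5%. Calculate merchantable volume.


Formula: MV = V_total * (merchantable_pct / 100)
Merchantable fraction = 80.5% / 100 = 0.805
MV = 9.12 m^3 * 0.805 = 7.342 m^3

7.342


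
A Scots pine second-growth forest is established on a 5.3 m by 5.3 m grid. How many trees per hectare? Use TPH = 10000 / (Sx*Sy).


Formula: TPH = 10000 m^2/ha / (spacing_x * spacing_y)
Area per tree = 5.3 m * 5.3 m = 28.09 m^2
TPH = 10000 / 28.09 = 356 trees/ha

356


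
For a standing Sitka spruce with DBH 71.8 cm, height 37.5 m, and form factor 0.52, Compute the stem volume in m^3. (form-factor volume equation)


Formula: V = pi * (DBH/200)^2 * H * ff
Radius = DBH/200 = 71.8/200 = 0.359 m
Radius^2 = 0.359^2 = 0.128881 m^2
V = pi * 0.128881 * 37.5 * 0.52
V = 7.895 m^3

7.895


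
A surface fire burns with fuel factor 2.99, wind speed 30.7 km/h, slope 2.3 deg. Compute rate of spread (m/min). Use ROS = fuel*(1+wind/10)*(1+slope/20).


Formula: ROS = fuel * (1 + wind/10) * (1 + slope/20)
Wind factor = 1 + 30.7/10 = 4.07
Slope factor = 1 + 2.3/20 = 1.115
ROS = 2.99 * 4.07 * 1.115 = 13.57 m/min

13.57


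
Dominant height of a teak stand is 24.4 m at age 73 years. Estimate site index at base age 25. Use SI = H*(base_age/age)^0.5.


Formula: SI = H_dom * (base_age / age)^0.5
Age ratio = 25 / 73 = 0.34247
sqrt(age_ratio) = 0.58521
SI = 24.4 * 0.58521 = 14.3 m

14.3


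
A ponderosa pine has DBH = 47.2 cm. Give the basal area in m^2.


Formula: BA = pi * (DBH/2)^2 / 10000  (cm^2 to m^2)
Radius = DBH/2 = 47.2/2 = 23.6 cm
BA = pi * 23.6^2 / 10000
   = 1749.7414 cm^2 / 10000
   = 0.175 m^2

0.175


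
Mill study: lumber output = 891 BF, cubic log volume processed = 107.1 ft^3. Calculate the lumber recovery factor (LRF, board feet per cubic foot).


Formula: LRF = Lumber Output (BF) / Log Input (ft^3)
LRF = 891 BF / 107.1 ft^3
LRF = 8.32 BF/ft^3

8.32


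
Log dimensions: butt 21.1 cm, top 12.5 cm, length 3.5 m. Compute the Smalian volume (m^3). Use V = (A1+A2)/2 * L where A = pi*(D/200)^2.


Smalian: V = (A1 + A2)/2 * L,  A = pi*(D/200)^2
A1 = pi*(21.1/200)^2 = 0.034967 m^2
A2 = pi*(12.5/200)^2 = 0.012272 m^2
V = (0.034967+0.012272)/2*3.5 = 0.0827 m^3

0.0827


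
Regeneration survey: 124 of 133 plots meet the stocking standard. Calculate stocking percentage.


Formula: Stocking % = stocked plots / total plots * 100
Stocking = 124 / 133 * 100
Stocking = 0.9323 * 100 = 93.2%

93.2


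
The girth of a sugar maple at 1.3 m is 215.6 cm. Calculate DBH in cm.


Formula: DBH = C / pi
DBH = 215.6 / pi
pi = 3.14159...
DBH = 68.6 cm

68.6


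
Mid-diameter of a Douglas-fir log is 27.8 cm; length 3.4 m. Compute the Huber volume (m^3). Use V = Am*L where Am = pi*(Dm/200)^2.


Huber: V = Am * L,  Am = pi*(Dm/200)^2
Am = pi*(27.8/200)^2 = 0.060699 m^2
V = 0.060699*3.4 = 0.2064 m^3

0.2064


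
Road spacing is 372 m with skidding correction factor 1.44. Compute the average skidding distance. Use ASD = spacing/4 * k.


Formula: ASD = (spacing / 4) * correction
Uncorrected distance = spacing / 4 = 372 / 4 = 93 m
ASD = 93 * 1.44 = 134 m

134
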